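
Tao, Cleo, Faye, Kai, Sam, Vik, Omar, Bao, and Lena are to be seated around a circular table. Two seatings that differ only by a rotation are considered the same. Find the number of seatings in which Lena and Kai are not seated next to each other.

30240

Without the restriction there are (8)! = 40320 seatings.
Seatings with Lena beside Kai: treat them as a block with 2 internal orders, giving 2 × (7)! = 10080.
Subtracting, 40320 − 10080 = 30240.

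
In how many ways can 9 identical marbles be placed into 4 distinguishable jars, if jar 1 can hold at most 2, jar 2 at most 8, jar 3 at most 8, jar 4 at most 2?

Without the upper bounds there are C(12,3) = 220 ways to split 9 among 4 jars.
Subtract solutions that violate a single cap (substitute x_i' = x_i − (cap_i+1)): x_1 ≥ 3 gives C(9,3) = 84; x_2 ≥ 9 gives C(3,3) = 1; x_3 ≥ 9 gives C(3,3) = 1; x_4 ≥ 3 gives C(9,3) = 84. Together 170.
Add back pairs where two caps are both exceeded: 0 + 0 + 20 + 0 + 0 + 0 = 20.
By inclusion–exclusion the count is 220 − 170 + 20 = 70.

70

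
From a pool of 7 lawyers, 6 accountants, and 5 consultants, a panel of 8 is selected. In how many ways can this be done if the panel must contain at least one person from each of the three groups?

Total 8-person selections from all 18: C(18,8) = 43758.
Subtract selections that omit an entire group: no lawyers → C(11,8) = 165; no accountants → C(12,8) = 495; no consultants → C(13,8) = 1287.
Add back selections omitting two groups (i.e. drawn from a single group): C(7,8) + C(6,8) + C(5,8) = 0.
By inclusion–exclusion: 43758 − 1947 + 0 = 41811.

41811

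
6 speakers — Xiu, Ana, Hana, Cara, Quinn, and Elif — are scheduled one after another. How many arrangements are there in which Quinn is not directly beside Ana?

There are 6! = 720 arrangements in all. If Quinn and Ana are adjacent, merging them into one block gives 2·(5)! = 240 arrangements.
So 720 − 240 = 480 arrangements keep them apart.

480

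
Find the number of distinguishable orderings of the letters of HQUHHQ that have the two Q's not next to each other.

There are 6!/(3!·2!) = 60 arrangements of HQUHHQ in total.
Arrangements with the Q's together: treat QQ as one letter, giving (5)!/(3!) = 20.
Subtracting, 60 − 20 = 40 arrangements keep the Q's apart.

40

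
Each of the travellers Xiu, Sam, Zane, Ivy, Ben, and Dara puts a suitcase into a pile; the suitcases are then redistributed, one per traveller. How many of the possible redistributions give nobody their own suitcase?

265

Count assignments avoiding every fixed point. For any j of the 6 travellers fixed to their own suitcase, the other 6−j can be arranged in (6−j)! ways.
By inclusion–exclusion this is Σ_{j=0}^{6} (−1)^j C(6,j)·(6−j)!.
Computing: 720 − 720 + 360 − 120 + 30 − 6 + 1 = 265.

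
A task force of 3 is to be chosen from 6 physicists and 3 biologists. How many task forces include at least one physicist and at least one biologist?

With no constraint there are C(9,3) = 84 possible selections.
Subtract selections that omit an entire group: no physicists → C(3,3) = 1; no biologists → C(6,3) = 20.
Both groups omitted at once is impossible, so 84 − 21 = 63.

63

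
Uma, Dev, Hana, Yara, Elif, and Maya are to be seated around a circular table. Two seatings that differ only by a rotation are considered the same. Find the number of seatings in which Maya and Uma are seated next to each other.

48

Glue Maya and Uma into a block (2 internal orders). Seating 5 units around a circle gives (4)! arrangements.
So 2 × (4)! = 2 × 24 = 48.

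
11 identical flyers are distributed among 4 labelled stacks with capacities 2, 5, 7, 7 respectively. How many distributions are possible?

115

By stars and bars, unrestricted non-negative solutions to x_1+…+x_4 = 11 number C(11+3,3) = 364.
Subtract solutions that violate a single cap (substitute x_i' = x_i − (cap_i+1)): x_1 ≥ 3 gives C(11,3) = 165; x_2 ≥ 6 gives C(8,3) = 56; x_3 ≥ 8 gives C(6,3) = 20; x_4 ≥ 8 gives C(6,3) = 20. Together 261.
Add back pairs where two caps are both exceeded: 10 + 1 + 1 + 0 + 0 + 0 = 12.
By inclusion–exclusion the count is 364 − 261 + 12 = 115.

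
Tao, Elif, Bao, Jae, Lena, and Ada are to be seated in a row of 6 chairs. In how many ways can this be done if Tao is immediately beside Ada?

Treat {Tao, Ada} as a single unit. There are 5 units to order, and the pair itself can be ordered 2 ways.
That gives 2 × 5! = 2 × 120 = 240.

240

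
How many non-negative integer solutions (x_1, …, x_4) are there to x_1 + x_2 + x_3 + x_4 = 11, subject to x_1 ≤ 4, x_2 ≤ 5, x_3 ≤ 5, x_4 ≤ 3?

Without the upper bounds there are C(14,3) = 364 ways to split 11 among 4 variables.
Subtract solutions that violate a single cap (substitute x_i' = x_i − (cap_i+1)): x_1 ≥ 5 gives C(9,3) = 84; x_2 ≥ 6 gives C(8,3) = 56; x_3 ≥ 6 gives C(8,3) = 56; x_4 ≥ 4 gives C(10,3) = 120. Together 316.
Add back pairs where two caps are both exceeded: 1 + 1 + 10 + 0 + 4 + 4 = 20.
By inclusion–exclusion the count is 364 − 316 + 20 = 68.

68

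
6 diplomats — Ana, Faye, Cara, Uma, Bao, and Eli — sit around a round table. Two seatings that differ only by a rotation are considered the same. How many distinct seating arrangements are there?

Fix one person's seat to break rotational symmetry; the remaining 5 people can be arranged in (5)! = 120 ways.

120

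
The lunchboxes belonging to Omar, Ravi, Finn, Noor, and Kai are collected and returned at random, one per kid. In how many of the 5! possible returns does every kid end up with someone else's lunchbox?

44

Count assignments avoiding every fixed point. For any j of the 5 kids fixed to their own lunchbox, the other 5−j can be arranged in (5−j)! ways.
By inclusion–exclusion this is Σ_{j=0}^{5} (−1)^j C(5,j)·(5−j)!.
Computing: 120 − 120 + 60 − 20 + 5 − 1 = 44.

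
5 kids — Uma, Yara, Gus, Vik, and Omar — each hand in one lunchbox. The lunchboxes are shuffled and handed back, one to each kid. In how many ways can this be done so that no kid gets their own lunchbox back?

44

This is the derangement count D_5: permutations of 5 items with no fixed point.
By inclusion–exclusion this is Σ_{j=0}^{5} (−1)^j C(5,j)·(5−j)!.
Computing: 120 − 120 + 60 − 20 + 5 − 1 = 44.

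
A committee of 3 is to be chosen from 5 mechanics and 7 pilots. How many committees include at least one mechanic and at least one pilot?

175

Total 3-person selections from all 12: C(12,3) = 220.
Selections missing a whole group: no mechanics → C(7,3) = 35; no pilots → C(5,3) = 10.
Both groups omitted at once is impossible, so 220 − 45 = 175.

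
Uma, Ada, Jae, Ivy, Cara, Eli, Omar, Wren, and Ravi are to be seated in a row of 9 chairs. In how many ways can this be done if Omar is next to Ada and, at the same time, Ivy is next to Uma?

20160

Treat {Omar,Ada} as one block (2 orders) and {Ivy,Uma} as another (2 orders).
That leaves 7 units to arrange: 2 × 2 × 7! = 4 × 5040 = 20160.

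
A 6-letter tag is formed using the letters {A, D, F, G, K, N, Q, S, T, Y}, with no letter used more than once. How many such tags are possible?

With no repetition, fill the 6 letters in order: 10 choices, then 9, down to 5.
That product is 10 × 9 × 8 × 7 × 6 × 5 = 151200.

151200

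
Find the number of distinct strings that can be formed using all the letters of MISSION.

1260

The 7 letters of MISSION have repeats: I appearing twice and S appearing twice.
Dividing 7! = 5040 by 2!·2! = 4 for the repeated letters gives 1260.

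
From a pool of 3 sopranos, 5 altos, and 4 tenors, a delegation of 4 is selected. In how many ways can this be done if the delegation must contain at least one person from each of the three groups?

270

Unrestricted: C(12,4) = 495 ways to pick any 4 of the 12.
Subtract selections that omit an entire group: no sopranos → C(9,4) = 126; no altos → C(7,4) = 35; no tenors → C(8,4) = 70.
Add back selections omitting two groups (i.e. drawn from a single group): C(3,4) + C(5,4) + C(4,4) = 6.
By inclusion–exclusion: 495 − 231 + 6 = 270.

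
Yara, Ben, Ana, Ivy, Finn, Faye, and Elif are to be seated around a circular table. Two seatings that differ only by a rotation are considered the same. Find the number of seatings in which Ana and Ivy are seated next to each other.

240

Glue Ana and Ivy into a block (2 internal orders). Seating 6 units around a circle gives (5)! arrangements.
So 2 × (5)! = 2 × 120 = 240.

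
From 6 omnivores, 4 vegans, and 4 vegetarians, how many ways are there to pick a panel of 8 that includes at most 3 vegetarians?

Split by how many vegetarians are chosen (0 through 3).
Sum: C(4,0)·C(10,8) + C(4,1)·C(10,7) + C(4,2)·C(10,6) + C(4,3)·C(10,5) = 45 + 480 + 1260 + 1008 = 2793.

2793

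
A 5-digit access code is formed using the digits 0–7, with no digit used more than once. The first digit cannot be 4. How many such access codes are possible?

The first digit has 8−1 = 7 choices (anything except 4).
The remaining 4 digits are filled from the other 7 symbols without repetition: 7 × 6 × 5 × 4 = 840.
Total: 7 × 840 = 5880.

5880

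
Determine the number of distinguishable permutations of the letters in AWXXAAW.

AWXXAAW has 7 letters with A appearing 3 times, W appearing twice, and X appearing twice.
So there are 7! / (3!·2!·2!) = 210 distinguishable arrangements.

210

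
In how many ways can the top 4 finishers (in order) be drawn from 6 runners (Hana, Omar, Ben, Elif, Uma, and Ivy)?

360

There are 6 choices for 1st place, 5 for 2nd, and so on down to 3 for position 4.
That gives 6 × 5 × 4 × 3 = 360.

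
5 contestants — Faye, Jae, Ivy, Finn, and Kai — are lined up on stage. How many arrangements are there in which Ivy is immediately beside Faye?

Place the 3 others and the Ivy-Faye pair as 4 objects in a line; the pair has 2 internal arrangements.
So the count is 2·(4)! = 48.

48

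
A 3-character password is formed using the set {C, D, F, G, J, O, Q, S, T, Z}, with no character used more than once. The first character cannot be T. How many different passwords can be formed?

The first character has 10−1 = 9 choices (anything except T).
The remaining 2 characters are filled from the other 9 symbols without repetition: 9 × 8 = 72.
Total: 9 × 72 = 648.

648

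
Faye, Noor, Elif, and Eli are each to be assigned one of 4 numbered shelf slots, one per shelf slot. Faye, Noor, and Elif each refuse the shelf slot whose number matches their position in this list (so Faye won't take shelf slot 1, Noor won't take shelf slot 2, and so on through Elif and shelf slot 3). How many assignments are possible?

11

Let Aᵢ (for i ∈ {1, 2, 3}) be the placements that put person i in their forbidden shelf slot. Any j of these fix j positions, leaving (4−j)! ways to fill the rest, and there are C(3,j) ways to pick which j.
By inclusion–exclusion, the number of valid placements is Σ_{j=0}^{3} (−1)^j C(3,j)·(4−j)!.
Computing: 24 − 18 + 6 − 1 = 11.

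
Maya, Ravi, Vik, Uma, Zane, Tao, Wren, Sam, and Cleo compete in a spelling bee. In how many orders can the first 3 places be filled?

504

There are 9 choices for 1st place, 8 for 2nd, and 7 for 3rd.
That gives 9 × 8 × 7 = 504.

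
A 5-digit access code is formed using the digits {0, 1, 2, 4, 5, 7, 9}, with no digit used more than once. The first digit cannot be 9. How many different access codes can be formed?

2160

The first digit has 7−1 = 6 choices (anything except 9).
The remaining 4 digits are filled from the other 6 symbols without repetition: 6 × 5 × 4 × 3 = 360.
Total: 6 × 360 = 2160.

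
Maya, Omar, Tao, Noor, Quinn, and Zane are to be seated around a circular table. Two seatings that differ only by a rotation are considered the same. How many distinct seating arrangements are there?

Seat Maya anywhere (absorbing the rotational symmetry), then permute the other 5: (5)! = 120.

120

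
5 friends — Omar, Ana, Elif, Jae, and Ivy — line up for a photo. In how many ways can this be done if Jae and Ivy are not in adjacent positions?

There are 5! = 120 arrangements in all. If Jae and Ivy are adjacent, merging them into one block gives 2·(4)! = 48 arrangements.
Complementary counting: 120 − 48 = 72.

72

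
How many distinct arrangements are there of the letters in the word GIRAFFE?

2520

The 7 letters of GIRAFFE have repeats: F appearing twice.
The number of distinct arrangements is 7!/(2!) = 5040/2 = 2520.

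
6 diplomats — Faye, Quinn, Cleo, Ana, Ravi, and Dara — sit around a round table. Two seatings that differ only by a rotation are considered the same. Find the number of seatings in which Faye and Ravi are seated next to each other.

48

Treat {Faye, Ravi} as one unit (2 internal orders) and seat the resulting 5 units around the table: (4)! circular arrangements.
So 2 × (4)! = 2 × 24 = 48.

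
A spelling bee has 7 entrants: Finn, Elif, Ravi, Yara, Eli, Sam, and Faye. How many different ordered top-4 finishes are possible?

840

There are 7 choices for 1st place, 6 for 2nd, and so on down to 4 for position 4.
That gives 7 × 6 × 5 × 4 = 840.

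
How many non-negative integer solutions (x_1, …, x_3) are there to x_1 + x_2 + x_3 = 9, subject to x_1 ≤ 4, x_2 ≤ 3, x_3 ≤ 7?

Without the upper bounds there are C(11,2) = 55 ways to split 9 among 3 variables.
Subtract solutions that violate a single cap (substitute x_i' = x_i − (cap_i+1)): x_1 ≥ 5 gives C(6,2) = 15; x_2 ≥ 4 gives C(7,2) = 21; x_3 ≥ 8 gives C(3,2) = 3. Together 39.
Add back pairs where two caps are both exceeded: 1 + 0 + 0 = 1.
By inclusion–exclusion the count is 55 − 39 + 1 = 17.

17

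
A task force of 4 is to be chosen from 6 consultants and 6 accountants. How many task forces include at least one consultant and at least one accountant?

With no constraint there are C(12,4) = 495 possible selections.
Subtract selections that omit an entire group: no consultants → C(6,4) = 15; no accountants → C(6,4) = 15.
Both groups omitted at once is impossible, so 495 − 30 = 465.

465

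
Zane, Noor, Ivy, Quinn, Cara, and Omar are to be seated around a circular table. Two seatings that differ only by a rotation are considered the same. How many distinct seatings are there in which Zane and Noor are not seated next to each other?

72

Without the restriction there are (5)! = 120 seatings.
Seatings with Zane beside Noor: treat them as a block with 2 internal orders, giving 2 × (4)! = 48.
Subtracting, 120 − 48 = 72.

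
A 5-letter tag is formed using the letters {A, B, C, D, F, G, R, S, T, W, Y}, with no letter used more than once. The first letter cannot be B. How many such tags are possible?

The first letter has 11−1 = 10 choices (anything except B).
The remaining 4 letters are filled from the other 10 symbols without repetition: 10 × 9 × 8 × 7 = 5040.
Total: 10 × 5040 = 50400.

50400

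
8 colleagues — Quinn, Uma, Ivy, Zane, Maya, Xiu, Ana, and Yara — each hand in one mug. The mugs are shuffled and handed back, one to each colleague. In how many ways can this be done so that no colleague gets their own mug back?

14833

Let Aᵢ be the assignments in which colleague i gets their own mug. We want the size of the complement of A₁∪…∪A_8.
By inclusion–exclusion this is Σ_{j=0}^{8} (−1)^j C(8,j)·(8−j)!.
Computing: 40320 − 40320 + 20160 − 6720 + 1680 − 336 + 56 − 8 + 1 = 14833.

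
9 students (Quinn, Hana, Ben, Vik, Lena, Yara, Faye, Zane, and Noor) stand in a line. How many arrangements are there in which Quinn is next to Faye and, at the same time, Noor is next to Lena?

Treat {Quinn,Faye} as one block (2 orders) and {Noor,Lena} as another (2 orders).
That leaves 7 units to arrange: 2 × 2 × 7! = 4 × 5040 = 20160.

20160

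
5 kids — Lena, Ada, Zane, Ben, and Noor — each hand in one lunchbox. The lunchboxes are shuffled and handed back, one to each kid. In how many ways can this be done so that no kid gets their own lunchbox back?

44

Count assignments avoiding every fixed point. For any j of the 5 kids fixed to their own lunchbox, the other 5−j can be arranged in (5−j)! ways.
By inclusion–exclusion this is Σ_{j=0}^{5} (−1)^j C(5,j)·(5−j)!.
Computing: 120 − 120 + 60 − 20 + 5 − 1 = 44.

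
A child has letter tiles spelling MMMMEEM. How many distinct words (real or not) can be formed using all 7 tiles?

Letter multiplicities in MMMMEEM: E×2, M×5.
Dividing 7! = 5040 by 5!·2! = 240 for the repeated letters gives 21.

21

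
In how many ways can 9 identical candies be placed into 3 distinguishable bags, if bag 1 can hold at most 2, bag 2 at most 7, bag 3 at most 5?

15

Ignoring the caps, the number of non-negative solutions to x_1+…+x_3 = 9 is C(11,2) = 55.
Subtract solutions that violate a single cap (substitute x_i' = x_i − (cap_i+1)): x_1 ≥ 3 gives C(8,2) = 28; x_2 ≥ 8 gives C(3,2) = 3; x_3 ≥ 6 gives C(5,2) = 10. Together 41.
Add back pairs where two caps are both exceeded: 0 + 1 + 0 = 1.
By inclusion–exclusion the count is 55 − 41 + 1 = 15.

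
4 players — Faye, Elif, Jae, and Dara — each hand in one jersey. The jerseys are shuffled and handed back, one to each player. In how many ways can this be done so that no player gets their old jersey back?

9

Let Aᵢ be the assignments in which player i gets their old jersey. We want the size of the complement of A₁∪…∪A_4.
By inclusion–exclusion this is Σ_{j=0}^{4} (−1)^j C(4,j)·(4−j)!.
Computing: 24 − 24 + 12 − 4 + 1 = 9.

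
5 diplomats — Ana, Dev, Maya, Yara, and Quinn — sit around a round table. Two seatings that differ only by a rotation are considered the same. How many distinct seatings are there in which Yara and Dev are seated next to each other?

Treat {Yara, Dev} as one unit (2 internal orders) and seat the resulting 4 units around the table: (3)! circular arrangements.
So 2 × (3)! = 2 × 6 = 12.

12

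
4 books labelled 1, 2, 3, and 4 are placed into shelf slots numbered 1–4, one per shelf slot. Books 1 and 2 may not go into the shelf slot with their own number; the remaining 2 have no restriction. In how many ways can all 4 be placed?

Let Aᵢ (for i ∈ {1, 2}) be the placements that put book i in its forbidden shelf slot. Any j of these fix j positions, leaving (4−j)! ways to fill the rest, and there are C(2,j) ways to pick which j.
By inclusion–exclusion, the number of valid placements is Σ_{j=0}^{2} (−1)^j C(2,j)·(4−j)!.
Computing: 24 − 12 + 2 = 14.

14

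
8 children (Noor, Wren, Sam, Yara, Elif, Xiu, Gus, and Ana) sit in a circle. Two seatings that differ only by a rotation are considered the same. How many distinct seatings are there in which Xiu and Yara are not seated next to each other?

Without the restriction there are (7)! = 5040 seatings.
Seatings with Xiu beside Yara: treat them as a block with 2 internal orders, giving 2 × (6)! = 1440.
Subtracting, 5040 − 1440 = 3600.

3600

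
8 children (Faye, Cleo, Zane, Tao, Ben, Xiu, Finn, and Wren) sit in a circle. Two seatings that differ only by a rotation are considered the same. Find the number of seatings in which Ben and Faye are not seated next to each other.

3600

All circular seatings of 8 people number (7)! = 5040.
Seatings with Ben beside Faye: treat them as a block with 2 internal orders, giving 2 × (6)! = 1440.
Subtracting, 5040 − 1440 = 3600.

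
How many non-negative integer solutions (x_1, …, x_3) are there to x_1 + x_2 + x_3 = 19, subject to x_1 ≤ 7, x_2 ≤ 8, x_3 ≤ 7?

By stars and bars, unrestricted non-negative solutions to x_1+…+x_3 = 19 number C(19+2,2) = 210.
Subtract solutions that violate a single cap (substitute x_i' = x_i − (cap_i+1)): x_1 ≥ 8 gives C(13,2) = 78; x_2 ≥ 9 gives C(12,2) = 66; x_3 ≥ 8 gives C(13,2) = 78. Together 222.
Add back pairs where two caps are both exceeded: 6 + 10 + 6 = 22.
By inclusion–exclusion the count is 210 − 222 + 22 = 10.

10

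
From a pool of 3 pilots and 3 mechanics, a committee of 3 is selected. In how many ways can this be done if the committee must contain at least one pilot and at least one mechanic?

Total 3-person selections from all 6: C(6,3) = 20.
Selections missing a whole group: no pilots → C(3,3) = 1; no mechanics → C(3,3) = 1.
Both groups omitted at once is impossible, so 20 − 2 = 18.

18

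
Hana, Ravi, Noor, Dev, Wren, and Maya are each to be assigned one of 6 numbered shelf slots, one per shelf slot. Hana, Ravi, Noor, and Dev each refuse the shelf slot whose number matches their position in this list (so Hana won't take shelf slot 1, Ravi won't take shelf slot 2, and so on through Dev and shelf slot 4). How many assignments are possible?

362

Let Aᵢ (for 1 ≤ i ≤ 4) be the placements that put person i in their forbidden shelf slot. Any j of these fix j positions, leaving (6−j)! ways to fill the rest, and there are C(4,j) ways to pick which j.
By inclusion–exclusion, the number of valid placements is Σ_{j=0}^{4} (−1)^j C(4,j)·(6−j)!.
Computing: 720 − 480 + 144 − 24 + 2 = 362.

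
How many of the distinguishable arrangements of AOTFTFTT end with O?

Fix O in the last position and arrange the remaining 7 letters.
Those 7 letters have F appearing twice and T appearing 4 times, giving (7)!/(4!·2!) = 105.

105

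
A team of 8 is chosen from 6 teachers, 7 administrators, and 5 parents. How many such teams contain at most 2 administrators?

12177

Split by how many administrators are chosen (0 through 2).
Sum: C(7,0)·C(11,8) + C(7,1)·C(11,7) + C(7,2)·C(11,6) = 165 + 2310 + 9702 = 12177.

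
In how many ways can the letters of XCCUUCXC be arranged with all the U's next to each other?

105

Treat the 2 copies of U as a single block. The multiset to arrange is then {UU, C, C, C, C, X, X}, 7 items in all.
That gives (7)!/(4!·2!) = 105 arrangements.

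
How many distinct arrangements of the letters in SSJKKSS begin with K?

30

With the first slot taken by K, it remains to arrange the other 6 letters (SSJKSS).
Those 6 letters have S appearing 4 times, giving (6)!/(4!) = 30.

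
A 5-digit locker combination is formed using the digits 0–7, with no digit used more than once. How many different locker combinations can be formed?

This is a permutation of 5 out of 8: P(8,5) = 8!/3!.
That product is 8 × 7 × 6 × 5 × 4 = 6720.

6720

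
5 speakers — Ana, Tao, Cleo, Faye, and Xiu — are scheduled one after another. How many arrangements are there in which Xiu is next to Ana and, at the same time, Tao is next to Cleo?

24

Treat {Xiu,Ana} as one block (2 orders) and {Tao,Cleo} as another (2 orders).
That leaves 3 units to arrange: 2 × 2 × 3! = 4 × 6 = 24.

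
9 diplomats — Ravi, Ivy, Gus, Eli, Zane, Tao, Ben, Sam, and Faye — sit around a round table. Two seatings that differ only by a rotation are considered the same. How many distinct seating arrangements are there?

Around a circle, 9 distinct people have 9!/9 = (8)! = 40320 rotationally distinct seatings.

40320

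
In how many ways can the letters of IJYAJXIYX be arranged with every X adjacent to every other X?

5040

Treat the 2 copies of X as a single block. The multiset to arrange is then {XX, A, I, I, J, J, Y, Y}, 8 items in all.
That gives (8)!/(2!·2!·2!) = 5040 arrangements.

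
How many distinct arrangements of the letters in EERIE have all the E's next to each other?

Treat the 3 copies of E as a single block. The multiset to arrange is then {EEE, I, R}, 3 items in all.
All 3 items are distinct, so there are (3)! = 6 arrangements.

6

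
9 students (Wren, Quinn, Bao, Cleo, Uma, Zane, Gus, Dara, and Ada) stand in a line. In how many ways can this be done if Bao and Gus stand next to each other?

Treat {Bao, Gus} as a single unit. There are 8 units to order, and the pair itself can be ordered 2 ways.
So the count is 2·(8)! = 80640.

80640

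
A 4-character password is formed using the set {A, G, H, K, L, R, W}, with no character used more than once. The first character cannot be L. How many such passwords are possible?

The first character has 7−1 = 6 choices (anything except L).
The remaining 3 characters are filled from the other 6 symbols without repetition: 6 × 5 × 4 = 120.
Total: 6 × 120 = 720.

720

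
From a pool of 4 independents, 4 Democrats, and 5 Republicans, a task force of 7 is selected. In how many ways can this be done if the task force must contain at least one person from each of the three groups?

1636

With no constraint there are C(13,7) = 1716 possible selections.
Subtract selections that omit an entire group: no independents → C(9,7) = 36; no Democrats → C(9,7) = 36; no Republicans → C(8,7) = 8.
Add back selections omitting two groups (i.e. drawn from a single group): C(4,7) + C(4,7) + C(5,7) = 0.
By inclusion–exclusion: 1716 − 80 + 0 = 1636.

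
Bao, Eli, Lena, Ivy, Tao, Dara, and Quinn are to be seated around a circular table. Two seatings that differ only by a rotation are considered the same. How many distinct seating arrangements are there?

720

Fix one person's seat to break rotational symmetry; the remaining 6 people can be arranged in (6)! = 720 ways.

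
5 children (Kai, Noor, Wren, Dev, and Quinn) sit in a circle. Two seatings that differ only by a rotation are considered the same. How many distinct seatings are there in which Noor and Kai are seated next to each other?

Treat {Noor, Kai} as one unit (2 internal orders) and seat the resulting 4 units around the table: (3)! circular arrangements.
So 2 × (3)! = 2 × 6 = 12.

12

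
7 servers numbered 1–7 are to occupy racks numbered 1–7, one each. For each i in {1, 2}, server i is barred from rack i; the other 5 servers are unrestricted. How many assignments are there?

Let Aᵢ (for i ∈ {1, 2}) be the placements that put server i in its forbidden rack. Any j of these fix j positions, leaving (7−j)! ways to fill the rest, and there are C(2,j) ways to pick which j.
By inclusion–exclusion, the number of valid placements is Σ_{j=0}^{2} (−1)^j C(2,j)·(7−j)!.
Computing: 5040 − 1440 + 120 = 3720.

3720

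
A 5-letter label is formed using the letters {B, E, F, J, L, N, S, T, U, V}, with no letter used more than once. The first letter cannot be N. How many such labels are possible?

27216

The first letter has 10−1 = 9 choices (anything except N).
The remaining 4 letters are filled from the other 9 symbols without repetition: 9 × 8 × 7 × 6 = 3024.
Total: 9 × 3024 = 27216.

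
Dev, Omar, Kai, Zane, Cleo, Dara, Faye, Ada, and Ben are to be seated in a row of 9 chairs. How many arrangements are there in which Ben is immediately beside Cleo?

80640

Glue Ben and Cleo into one block (2 internal orders), leaving 8 units to arrange in a row.
So the count is 2·(8)! = 80640.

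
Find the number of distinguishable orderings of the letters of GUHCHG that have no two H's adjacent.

Total arrangements of GUHCHG: 6!/(2!·2!) = 180.
If the two H's are adjacent, glue them into one block, leaving 5 items to arrange: (5)!/(2!) = 60 ways.
Subtracting, 180 − 60 = 120 arrangements keep the H's apart.

120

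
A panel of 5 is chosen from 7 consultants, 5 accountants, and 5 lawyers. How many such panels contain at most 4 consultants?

Split by how many consultants are chosen (0 through 4).
Sum: C(7,0)·C(10,5) + C(7,1)·C(10,4) + C(7,2)·C(10,3) + C(7,3)·C(10,2) + C(7,4)·C(10,1) = 252 + 1470 + 2520 + 1575 + 350 = 6167.

6167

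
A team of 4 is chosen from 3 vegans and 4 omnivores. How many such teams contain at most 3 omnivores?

Split by how many omnivores are chosen (0 through 3).
Sum: C(4,0)·C(3,4) + C(4,1)·C(3,3) + C(4,2)·C(3,2) + C(4,3)·C(3,1) = 0 + 4 + 18 + 12 = 34.

34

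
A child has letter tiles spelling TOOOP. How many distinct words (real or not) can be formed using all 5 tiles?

Letter multiplicities in TOOOP: O×3, P×1, T×1.
The number of distinct arrangements is 5!/(3!) = 120/6 = 20.

20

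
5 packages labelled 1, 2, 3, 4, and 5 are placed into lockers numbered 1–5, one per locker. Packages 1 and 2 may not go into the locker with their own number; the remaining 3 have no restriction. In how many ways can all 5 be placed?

78

Let Aᵢ (for i ∈ {1, 2}) be the placements that put package i in its forbidden locker. Any j of these fix j positions, leaving (5−j)! ways to fill the rest, and there are C(2,j) ways to pick which j.
By inclusion–exclusion, the number of valid placements is Σ_{j=0}^{2} (−1)^j C(2,j)·(5−j)!.
Computing: 120 − 48 + 6 = 78.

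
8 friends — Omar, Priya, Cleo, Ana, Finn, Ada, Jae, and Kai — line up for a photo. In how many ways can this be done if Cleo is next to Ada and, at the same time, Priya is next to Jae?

Treat {Cleo,Ada} as one block (2 orders) and {Priya,Jae} as another (2 orders).
That leaves 6 units to arrange: 2 × 2 × 6! = 4 × 720 = 2880.

2880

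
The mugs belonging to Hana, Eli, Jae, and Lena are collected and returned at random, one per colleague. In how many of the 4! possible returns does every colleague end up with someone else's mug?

9

Count assignments avoiding every fixed point. For any j of the 4 colleagues fixed to their own mug, the other 4−j can be arranged in (4−j)! ways.
By inclusion–exclusion this is Σ_{j=0}^{4} (−1)^j C(4,j)·(4−j)!.
Computing: 24 − 24 + 12 − 4 + 1 = 9.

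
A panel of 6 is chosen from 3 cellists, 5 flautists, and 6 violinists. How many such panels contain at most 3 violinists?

Split by how many violinists are chosen (0 through 3).
Sum: C(6,0)·C(8,6) + C(6,1)·C(8,5) + C(6,2)·C(8,4) + C(6,3)·C(8,3) = 28 + 336 + 1050 + 1120 = 2534.

2534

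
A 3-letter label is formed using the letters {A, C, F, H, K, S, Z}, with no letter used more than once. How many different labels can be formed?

210

Choose and order 3 of the 7 symbols: the first letter has 7 options, the next 6, then 5.
7 × 6 × 5 = 210.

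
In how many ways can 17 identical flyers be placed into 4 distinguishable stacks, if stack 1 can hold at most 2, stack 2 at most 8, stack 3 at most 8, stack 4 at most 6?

By stars and bars, unrestricted non-negative solutions to x_1+…+x_4 = 17 number C(17+3,3) = 1140.
Subtract solutions that violate a single cap (substitute x_i' = x_i − (cap_i+1)): x_1 ≥ 3 gives C(17,3) = 680; x_2 ≥ 9 gives C(11,3) = 165; x_3 ≥ 9 gives C(11,3) = 165; x_4 ≥ 7 gives C(13,3) = 286. Together 1296.
Add back pairs where two caps are both exceeded: 56 + 56 + 120 + 0 + 4 + 4 = 240.
By inclusion–exclusion the count is 1140 − 1296 + 240 = 84.

84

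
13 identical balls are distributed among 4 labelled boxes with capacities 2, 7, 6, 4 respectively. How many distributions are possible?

60

By stars and bars, unrestricted non-negative solutions to x_1+…+x_4 = 13 number C(13+3,3) = 560.
Subtract solutions that violate a single cap (substitute x_i' = x_i − (cap_i+1)): x_1 ≥ 3 gives C(13,3) = 286; x_2 ≥ 8 gives C(8,3) = 56; x_3 ≥ 7 gives C(9,3) = 84; x_4 ≥ 5 gives C(11,3) = 165. Together 591.
Add back pairs where two caps are both exceeded: 10 + 20 + 56 + 0 + 1 + 4 = 91.
By inclusion–exclusion the count is 560 − 591 + 91 = 60.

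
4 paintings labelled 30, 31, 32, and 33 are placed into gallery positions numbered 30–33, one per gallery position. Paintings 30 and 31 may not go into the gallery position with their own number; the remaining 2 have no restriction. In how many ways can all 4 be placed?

Let Aᵢ (for i ∈ {30, 31}) be the placements that put painting i in its forbidden gallery position. Any j of these fix j positions, leaving (4−j)! ways to fill the rest, and there are C(2,j) ways to pick which j.
By inclusion–exclusion, the number of valid placements is Σ_{j=0}^{2} (−1)^j C(2,j)·(4−j)!.
Computing: 24 − 12 + 2 = 14.

14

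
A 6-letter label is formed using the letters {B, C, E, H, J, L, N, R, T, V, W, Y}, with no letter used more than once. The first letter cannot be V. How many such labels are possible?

The first letter has 12−1 = 11 choices (anything except V).
The remaining 5 letters are filled from the other 11 symbols without repetition: 11 × 10 × 9 × 8 × 7 = 55440.
Total: 11 × 55440 = 609840.

609840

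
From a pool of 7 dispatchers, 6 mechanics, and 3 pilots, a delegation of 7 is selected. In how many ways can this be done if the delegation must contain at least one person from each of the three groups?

9569

With no constraint there are C(16,7) = 11440 possible selections.
Selections missing a whole group: no dispatchers → C(9,7) = 36; no mechanics → C(10,7) = 120; no pilots → C(13,7) = 1716.
Add back selections omitting two groups (i.e. drawn from a single group): C(7,7) + C(6,7) + C(3,7) = 1.
By inclusion–exclusion: 11440 − 1872 + 1 = 9569.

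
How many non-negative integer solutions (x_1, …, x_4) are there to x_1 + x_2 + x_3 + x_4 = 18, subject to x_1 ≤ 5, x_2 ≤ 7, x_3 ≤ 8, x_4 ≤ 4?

By stars and bars, unrestricted non-negative solutions to x_1+…+x_4 = 18 number C(18+3,3) = 1330.
Subtract solutions that violate a single cap (substitute x_i' = x_i − (cap_i+1)): x_1 ≥ 6 gives C(15,3) = 455; x_2 ≥ 8 gives C(13,3) = 286; x_3 ≥ 9 gives C(12,3) = 220; x_4 ≥ 5 gives C(16,3) = 560. Together 1521.
Add back pairs where two caps are both exceeded: 35 + 20 + 120 + 4 + 56 + 35 = 270.
By inclusion–exclusion the count is 1330 − 1521 + 270 = 79.

79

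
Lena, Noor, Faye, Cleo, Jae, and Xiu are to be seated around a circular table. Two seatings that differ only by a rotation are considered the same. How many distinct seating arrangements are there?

120

Around a circle, 6 distinct people have 6!/6 = (5)! = 120 rotationally distinct seatings.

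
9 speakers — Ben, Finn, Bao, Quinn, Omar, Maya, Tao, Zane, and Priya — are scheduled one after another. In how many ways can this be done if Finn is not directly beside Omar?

Of the 9! = 362880 arrangements, those with Finn and Omar adjacent number 2 × 8! = 80640 (treat the pair as a block with 2 internal orders).
Complementary counting: 362880 − 80640 = 282240.

282240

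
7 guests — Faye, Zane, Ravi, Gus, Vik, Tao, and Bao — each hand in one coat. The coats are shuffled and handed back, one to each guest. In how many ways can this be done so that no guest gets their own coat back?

1854

Count assignments avoiding every fixed point. For any j of the 7 guests fixed to their own coat, the other 7−j can be arranged in (7−j)! ways.
By inclusion–exclusion this is Σ_{j=0}^{7} (−1)^j C(7,j)·(7−j)!.
Computing: 5040 − 5040 + 2520 − 840 + 210 − 42 + 7 − 1 = 1854.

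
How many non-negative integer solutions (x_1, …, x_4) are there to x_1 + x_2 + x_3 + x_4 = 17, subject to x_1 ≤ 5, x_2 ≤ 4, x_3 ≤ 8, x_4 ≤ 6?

Without the upper bounds there are C(20,3) = 1140 ways to split 17 among 4 variables.
Subtract solutions that violate a single cap (substitute x_i' = x_i − (cap_i+1)): x_1 ≥ 6 gives C(14,3) = 364; x_2 ≥ 5 gives C(15,3) = 455; x_3 ≥ 9 gives C(11,3) = 165; x_4 ≥ 7 gives C(13,3) = 286. Together 1270.
Add back pairs where two caps are both exceeded: 84 + 10 + 35 + 20 + 56 + 4 = 209.
By inclusion–exclusion the count is 1140 − 1270 + 209 = 79.

79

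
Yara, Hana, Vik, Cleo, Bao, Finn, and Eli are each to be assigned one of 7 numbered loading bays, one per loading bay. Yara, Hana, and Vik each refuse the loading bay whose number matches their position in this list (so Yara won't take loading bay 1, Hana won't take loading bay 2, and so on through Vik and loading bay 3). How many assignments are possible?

Let Aᵢ (for i ∈ {1, 2, 3}) be the placements that put person i in their forbidden loading bay. Any j of these fix j positions, leaving (7−j)! ways to fill the rest, and there are C(3,j) ways to pick which j.
By inclusion–exclusion, the number of valid placements is Σ_{j=0}^{3} (−1)^j C(3,j)·(7−j)!.
Computing: 5040 − 2160 + 360 − 24 = 3216.

3216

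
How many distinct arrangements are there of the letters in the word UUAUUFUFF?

The 9 letters of UUAUUFUFF have repeats: F appearing 3 times and U appearing 5 times.
The number of distinct arrangements is 9!/(5!·3!) = 362880/720 = 504.

504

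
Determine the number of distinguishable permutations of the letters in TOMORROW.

3360

TOMORROW has 8 letters with O appearing 3 times and R appearing twice.
The number of distinct arrangements is 8!/(3!·2!) = 40320/12 = 3360.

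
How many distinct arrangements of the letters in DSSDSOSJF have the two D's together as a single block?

1680

Treat the 2 copies of D as a single block. The multiset to arrange is then {DD, F, J, O, S, S, S, S}, 8 items in all.
That gives (8)!/(4!) = 1680 arrangements.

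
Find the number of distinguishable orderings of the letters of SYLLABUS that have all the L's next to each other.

Treat the 2 copies of L as a single block. The multiset to arrange is then {LL, A, B, S, S, U, Y}, 7 items in all.
That gives (7)!/(2!) = 2520 arrangements.

2520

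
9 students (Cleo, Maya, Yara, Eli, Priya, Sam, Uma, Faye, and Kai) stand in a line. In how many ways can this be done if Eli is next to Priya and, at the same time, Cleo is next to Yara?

20160

Treat {Eli,Priya} as one block (2 orders) and {Cleo,Yara} as another (2 orders).
That leaves 7 units to arrange: 2 × 2 × 7! = 4 × 5040 = 20160.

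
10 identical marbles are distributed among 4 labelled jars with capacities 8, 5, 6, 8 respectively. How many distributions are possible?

By stars and bars, unrestricted non-negative solutions to x_1+…+x_4 = 10 number C(10+3,3) = 286.
Subtract solutions that violate a single cap (substitute x_i' = x_i − (cap_i+1)): x_1 ≥ 9 gives C(4,3) = 4; x_2 ≥ 6 gives C(7,3) = 35; x_3 ≥ 7 gives C(6,3) = 20; x_4 ≥ 9 gives C(4,3) = 4. Together 63.
No two caps can be exceeded simultaneously, so the pair terms are all 0.
By inclusion–exclusion the count is 286 − 63 + 0 = 223.

223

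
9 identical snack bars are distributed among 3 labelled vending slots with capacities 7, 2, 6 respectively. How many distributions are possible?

Ignoring the caps, the number of non-negative solutions to x_1+…+x_3 = 9 is C(11,2) = 55.
Subtract solutions that violate a single cap (substitute x_i' = x_i − (cap_i+1)): x_1 ≥ 8 gives C(3,2) = 3; x_2 ≥ 3 gives C(8,2) = 28; x_3 ≥ 7 gives C(4,2) = 6. Together 37.
No two caps can be exceeded simultaneously, so the pair terms are all 0.
By inclusion–exclusion the count is 55 − 37 + 0 = 18.

18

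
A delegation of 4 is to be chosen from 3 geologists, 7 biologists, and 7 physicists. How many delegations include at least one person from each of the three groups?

1029

Total 4-person selections from all 17: C(17,4) = 2380.
Subtract selections that omit an entire group: no geologists → C(14,4) = 1001; no biologists → C(10,4) = 210; no physicists → C(10,4) = 210.
Add back selections omitting two groups (i.e. drawn from a single group): C(3,4) + C(7,4) + C(7,4) = 70.
By inclusion–exclusion: 2380 − 1421 + 70 = 1029.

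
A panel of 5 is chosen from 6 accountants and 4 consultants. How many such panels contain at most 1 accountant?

Split by how many accountants are chosen (0 through 1).
Sum: C(6,0)·C(4,5) + C(6,1)·C(4,4) = 0 + 6 = 6.

6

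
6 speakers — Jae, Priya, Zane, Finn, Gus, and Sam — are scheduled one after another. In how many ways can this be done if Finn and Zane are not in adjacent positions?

480

There are 6! = 720 arrangements in all. If Finn and Zane are adjacent, merging them into one block gives 2·(5)! = 240 arrangements.
So 720 − 240 = 480 arrangements keep them apart.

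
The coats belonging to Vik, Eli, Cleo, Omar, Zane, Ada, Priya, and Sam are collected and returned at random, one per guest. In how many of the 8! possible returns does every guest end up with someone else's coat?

14833

Count assignments avoiding every fixed point. For any j of the 8 guests fixed to their own coat, the other 8−j can be arranged in (8−j)! ways.
By inclusion–exclusion this is Σ_{j=0}^{8} (−1)^j C(8,j)·(8−j)!.
Computing: 40320 − 40320 + 20160 − 6720 + 1680 − 336 + 56 − 8 + 1 = 14833.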